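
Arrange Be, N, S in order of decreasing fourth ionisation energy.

Be, N, S

IE_4 is the cost of taking one more electron from the +3 cation: Be³⁺ is already 1 electron into the core; N³⁺ still has 2 valence electrons; S³⁺ still has 3 valence electrons.
Breaking into a closed-shell core is much more expensive than removing a leftover valence electron — Be has the largest IE_4 here.
Valence configurations: N³⁺ [He]2s², S³⁺ [Ne]3s²3p¹.
The numbers (kJ/mol): Be 21007, N 7475, S 4556.
So the fourth ionization energies run S < N < Be.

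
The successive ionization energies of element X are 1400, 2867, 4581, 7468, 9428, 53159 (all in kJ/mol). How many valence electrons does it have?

5

Look for the largest jump between consecutive ionization energies: IE6/IE5 ≈ 5.6, far larger than any earlier ratio.
That jump marks the point where a core electron is being removed. So the atom has 5 valence electrons.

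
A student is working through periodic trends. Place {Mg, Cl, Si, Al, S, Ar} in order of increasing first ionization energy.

Al < Mg < Si < S < Cl < Ar

Mg is in period 3, group 2; Al is in period 3, group 13; Si is in period 3, group 14; S is in period 3, group 16; Cl is in period 3, group 17; Ar is in period 3, group 18.
Across a period the outer electron is held more tightly (higher IE₁); down a group it sits in a higher shell, more shielded, and comes off more easily.
All lie in period 3; the across-period trend (first ionization energy increases left to right) applies, with the exception below.
Note the exception: Mg has a higher first ionization energy than Al, contrary to the simple trend — Al's single 3p electron is easier to remove than one from Mg's filled 3s².
Tabulated first ionization energy (kJ/mol): Mg 738, Al 578, Si 786, S 1000, Cl 1251, Ar 1521.
So from lowest to highest: Al < Mg < Si < S < Cl < Ar.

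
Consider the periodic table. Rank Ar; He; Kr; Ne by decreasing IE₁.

He > Ne > Ar > Kr

He is in period 1, group 18; Ne is in period 2, group 18; Ar is in period 3, group 18; Kr is in period 4, group 18.
Removing the outermost electron gets harder across a period and easier down a group.
All are in group 18, so first ionization energy increases up the group.
So from highest to lowest: He > Ne > Ar > Kr.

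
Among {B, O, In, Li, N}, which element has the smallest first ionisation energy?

Li

Li is in period 2, group 1; B is in period 2, group 13; N is in period 2, group 15; O is in period 2, group 16; In is in period 5, group 13.
First ionization energy rises across a period (greater Z_eff holds electrons more tightly) and falls down a group (valence electrons are farther from the nucleus).
Here both period and group differ, so the two effects have to be weighed against each other.
In > Li: period and group pull opposite ways; the across-period shift dominates (558 vs 520 kJ/mol).
B > In: they share group 13; the group trend gives B the larger value.
O > B: O lies to the right of B in period 2, so the across-period effect alone puts O higher.
N > O: this pair runs against the simple trend — see the exception note.
Note the exception: N has a higher first ionization energy than O, contrary to the simple trend — pairing an electron in O's 2p⁴ costs repulsion energy, so O ionizes more easily than half-filled N (2p³).
For reference (kJ/mol): Li 520, B 801, N 1402, O 1314, In 558.
The smallest first ionisation energy among these belongs to Li.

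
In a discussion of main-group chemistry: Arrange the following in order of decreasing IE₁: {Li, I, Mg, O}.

O, I, Mg, Li

Li is in period 2, group 1; O is in period 2, group 16; Mg is in period 3, group 2; I is in period 5, group 17.
IE₁ increases left→right with effective nuclear charge and decreases top→bottom as the valence shell moves farther out.
These span different periods and groups, so the two trends combine.
Mg > Li: period and group pull opposite ways; the across-period shift dominates (738 vs 520 kJ/mol).
I > Mg: period and group pull opposite ways; the across-period shift dominates (1008 vs 738 kJ/mol).
O > I: period and group pull opposite ways; the down-group shift dominates (1314 vs 1008 kJ/mol).
Tabulated first ionization energy (kJ/mol): Li 520, O 1314, Mg 738, I 1008.
So from highest to lowest: O > I > Mg > Li.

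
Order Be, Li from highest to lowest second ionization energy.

IE_2 is the cost of taking one more electron from the +1 cation: Be⁺ still has 1 valence electron; Li⁺ is the bare [He] core.
Core electrons are held far more tightly than valence electrons, so Li tops the IE_2 order.
The numbers (kJ/mol): Be 1757, Li 7298.
Putting it together, IE_2: Be < Li.

Li, Be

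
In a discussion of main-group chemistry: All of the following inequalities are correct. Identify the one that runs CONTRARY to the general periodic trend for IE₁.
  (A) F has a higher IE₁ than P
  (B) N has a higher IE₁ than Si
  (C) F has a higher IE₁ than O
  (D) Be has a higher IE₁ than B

(D)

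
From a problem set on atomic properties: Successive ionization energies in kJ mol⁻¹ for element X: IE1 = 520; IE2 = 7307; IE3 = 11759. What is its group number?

Look for the largest jump between consecutive ionization energies: IE2/IE1 ≈ 14.1, far larger than any earlier ratio.
That jump marks the point where a core electron is being removed. So the atom has 1 valence electron.
A main-group element with 1 valence electron is in group 1.

Group 1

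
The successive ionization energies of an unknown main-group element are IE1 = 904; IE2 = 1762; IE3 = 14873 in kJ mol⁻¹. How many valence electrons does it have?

Look for the largest jump between consecutive ionization energies: IE3/IE2 ≈ 8.4, far larger than any earlier ratio.
That jump marks the point where a core electron is being removed. So the atom has 2 valence electrons.

2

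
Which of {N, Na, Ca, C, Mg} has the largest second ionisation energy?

IE_2 is the cost of taking one more electron from the +1 cation: N⁺ still has 4 valence electrons; Na⁺ is the bare [Ne] core; Ca⁺ still has 1 valence electron; C⁺ still has 3 valence electrons; Mg⁺ still has 1 valence electron.
Breaking into a closed-shell core is much more expensive than removing a leftover valence electron — Na has the largest IE_2 here.
Valence configurations: N⁺ [He]2s²2p², Ca⁺ [Ar]4s¹, C⁺ [He]2s²2p¹, Mg⁺ [Ne]3s¹.
The numbers (kJ/mol): N 2856, Na 4562, Ca 1145, C 2353, Mg 1451.
Overall IE_2 order: Ca < Mg < C < N < Na.

Na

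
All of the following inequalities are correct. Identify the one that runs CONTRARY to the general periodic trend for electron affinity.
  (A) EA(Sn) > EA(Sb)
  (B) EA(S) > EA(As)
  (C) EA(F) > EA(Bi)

(A)

The general trend: electron affinity increases across a period and decreases down a group.
(A) Sn (period 5, group 14) vs Sb (period 5, group 15): the stated order contradicts the simple trend.
(B) S (period 3, group 16) vs As (period 4, group 15): the stated order agrees with the simple trend.
(C) F (period 2, group 17) vs Bi (period 6, group 15): the stated order agrees with the simple trend.
The exception is (A): adding an electron to Sb's half-filled 5p³ is unfavourable, so Sn has the more exothermic EA.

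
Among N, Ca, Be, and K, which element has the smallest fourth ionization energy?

IE_4 is the cost of taking one more electron from the +3 cation: N³⁺ still has 2 valence electrons; Ca³⁺ is already 1 electron into the core; Be³⁺ is already 1 electron into the core; K³⁺ is already 2 electrons into the core.
Usually core removal costs more than valence removal, but here the competition is close: a tightly held n=2 valence electron can cost more to remove than an n=3 core electron, so the actual values have to decide it.
Approximate IE_4 values (kJ/mol): N 7475, Ca 6491, Be 21007, K 5877.
So the fourth ionization energies run K < Ca < N < Be.

K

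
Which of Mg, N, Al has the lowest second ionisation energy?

The second ionization energy removes an electron from the +1 ion. For each element: Mg⁺ still has 1 valence electron; N⁺ still has 4 valence electrons; Al⁺ still has 2 valence electrons.
All are still removing valence electrons, so compare the +1 ions as you would atoms: IE_2 generally rises across a period (higher Z_eff) and falls down a group (larger shell), subject to the usual subshell exceptions.
Valence configurations: Mg⁺ [Ne]3s¹, N⁺ [He]2s²2p², Al⁺ [Ne]3s².
Tabulated IE_2 (kJ/mol): Mg 1451, N 2856, Al 1817.
Overall IE_2 order: Mg < Al < N.

Mg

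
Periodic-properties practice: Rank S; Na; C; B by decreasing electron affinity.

S > C > Na > B

B is in period 2, group 13; C is in period 2, group 14; Na is in period 3, group 1; S is in period 3, group 16.
Electron affinity generally becomes more exothermic across a period toward the halogens and less exothermic down a group.
Neither a single period nor a single group — weigh both effects.
Na > B: this pair runs against the simple trend — see the exception note.
C > Na: relative to Na, both the across-period and down-group shifts push C's electron affinity up.
S > C: the two effects oppose for this pair; the across-period effect wins (200 vs 122 kJ/mol).
Note the exception: Na has a higher electron affinity than B, contrary to the simple trend — B's ns²np¹ configuration gives only a small electron affinity — the sparsely filled np subshell binds an added electron weakly.
For reference (kJ/mol): B 27, C 122, Na 53, S 200.
So from highest to lowest: S > C > Na > B.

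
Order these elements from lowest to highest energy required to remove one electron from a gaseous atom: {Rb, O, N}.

Rb < O < N

Across a period the outer electron is held more tightly (higher IE₁); down a group it sits in a higher shell, more shielded, and comes off more easily.
These span different periods and groups, so the two trends combine.
O > Rb: both effects reinforce here, so O is clearly the higher of the two.
N > O: this pair runs against the simple trend — see the exception note.
Note the exception: N has a higher first ionization energy than O, contrary to the simple trend — pairing an electron in O's 2p⁴ costs repulsion energy, so O ionizes more easily than half-filled N (2p³).
For reference (kJ/mol): N 1402, O 1314, Rb 403.
So from lowest to highest: Rb < O < N.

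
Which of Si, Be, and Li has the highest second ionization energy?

Li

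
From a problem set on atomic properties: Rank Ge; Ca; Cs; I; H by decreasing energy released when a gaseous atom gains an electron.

I > Ge > H > Cs > Ca

H is in period 1, group 1; Ca is in period 4, group 2; Ge is in period 4, group 14; I is in period 5, group 17; Cs is in period 6, group 1.
Atoms with high Z_eff and room in the valence shell (especially the halogens) have the most exothermic electron affinities.
Neither a single period nor a single group — weigh both effects.
Cs > Ca: this pair runs against the simple trend — see the exception note.
H > Cs: H sits above Cs in group 1, so the down-group effect alone puts H higher.
Ge > H: the two effects oppose for this pair; the across-period effect wins (119 vs 73 kJ/mol).
I > Ge: the two effects oppose for this pair; the across-period effect wins (295 vs 119 kJ/mol).
Note the exception: Cs has a higher electron affinity than Ca, contrary to the simple trend — adding an electron to Ca (ns²) has to open a new, higher-energy np subshell, which is unfavourable.
Tabulated electron affinity (kJ/mol): H 73, Ca 2, Ge 119, I 295, Cs 46.
So from highest to lowest: I > Ge > H > Cs > Ca.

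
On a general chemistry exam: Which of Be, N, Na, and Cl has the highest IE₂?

IE_2 is the cost of taking one more electron from the +1 cation: Be⁺ still has 1 valence electron; N⁺ still has 4 valence electrons; Na⁺ is the bare [Ne] core; Cl⁺ still has 6 valence electrons.
Breaking into a closed-shell core is much more expensive than removing a leftover valence electron — Na has the largest IE_2 here.
Valence configurations: Be⁺ [He]2s¹, N⁺ [He]2s²2p², Cl⁺ [Ne]3s²3p⁴.
Tabulated IE_2 (kJ/mol): Be 1757, N 2856, Na 4562, Cl 2298.
Overall IE_2 order: Be < Cl < N < Na.

Na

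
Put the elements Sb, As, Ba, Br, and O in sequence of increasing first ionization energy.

Removing the outermost electron gets harder across a period and easier down a group.
Here both period and group differ, so the two effects have to be weighed against each other.
Sb > Ba: both effects reinforce here, so Sb is clearly the higher of the two.
As > Sb: they share group 15; the group trend gives As the larger value.
Br > As: both are in period 4; the period trend gives Br the larger value.
O > Br: the two effects oppose for this pair; the down-group effect wins (1314 vs 1140 kJ/mol).
For reference (kJ/mol): O 1314, As 947, Br 1140, Sb 831, Ba 503.
So from lowest to highest: Ba < Sb < As < Br < O.

Ba, Sb, As, Br, O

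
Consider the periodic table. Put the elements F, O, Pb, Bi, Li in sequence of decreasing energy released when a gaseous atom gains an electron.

F, O, Bi, Li, Pb

Electron affinity generally becomes more exothermic across a period toward the halogens and less exothermic down a group.
Neither a single period nor a single group — weigh both effects.
Li > Pb: period and group pull opposite ways; the down-group shift dominates (60 vs 35 kJ/mol).
Bi > Li: the two effects oppose for this pair; the across-period effect wins (91 vs 60 kJ/mol).
O > Bi: both effects reinforce here, so O is clearly the higher of the two.
F > O: F lies to the right of O in period 2, so the across-period effect alone puts F higher.
For reference (kJ/mol): Li 60, O 141, F 328, Pb 35, Bi 91.
So from highest to lowest: F > O > Bi > Li > Pb.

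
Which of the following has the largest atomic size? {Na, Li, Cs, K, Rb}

Cs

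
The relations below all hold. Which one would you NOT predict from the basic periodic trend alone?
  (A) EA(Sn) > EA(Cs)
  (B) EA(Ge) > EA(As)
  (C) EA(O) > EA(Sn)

The general trend: electron affinity increases across a period and decreases down a group.
(A) Sn (period 5, group 14) vs Cs (period 6, group 1): the stated order agrees with the simple trend.
(B) Ge (period 4, group 14) vs As (period 4, group 15): the stated order contradicts the simple trend.
(C) O (period 2, group 16) vs Sn (period 5, group 14): the stated order agrees with the simple trend.
The exception is (B): adding an electron to As's half-filled 4p³ is unfavourable, so Ge (4p²) has the more exothermic EA.

(B)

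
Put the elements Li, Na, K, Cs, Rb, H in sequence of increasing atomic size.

H is in period 1, group 1; Li is in period 2, group 1; Na is in period 3, group 1; K is in period 4, group 1; Rb is in period 5, group 1; Cs is in period 6, group 1.
Moving right in a period, electrons are added to the same shell under a stronger nuclear pull, so atoms get smaller; moving down, a new shell is opened and atoms get larger.
All are in group 1, so atomic radius increases down the group.
So from smallest to largest: H < Li < Na < K < Rb < Cs.

H < Li < Na < K < Rb < Cs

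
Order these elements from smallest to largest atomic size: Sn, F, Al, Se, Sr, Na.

Moving right in a period, electrons are added to the same shell under a stronger nuclear pull, so atoms get smaller; moving down, a new shell is opened and atoms get larger.
Neither a single period nor a single group — weigh both effects.
Se > F: both effects reinforce here, so Se is clearly the larger of the two.
Al > Se: the two effects oppose for this pair; the across-period effect wins (126 vs 116 pm).
Sn > Al: period and group pull opposite ways; the down-group shift dominates (140 vs 126 pm).
Na > Sn: period and group pull opposite ways; the across-period shift dominates (155 vs 140 pm).
Sr > Na: period and group pull opposite ways; the down-group shift dominates (185 vs 155 pm).
For reference (pm): F 64, Na 155, Al 126, Se 116, Sr 185, Sn 140.
So from smallest to largest: F < Se < Al < Sn < Na < Sr.

F < Se < Al < Sn < Na < Sr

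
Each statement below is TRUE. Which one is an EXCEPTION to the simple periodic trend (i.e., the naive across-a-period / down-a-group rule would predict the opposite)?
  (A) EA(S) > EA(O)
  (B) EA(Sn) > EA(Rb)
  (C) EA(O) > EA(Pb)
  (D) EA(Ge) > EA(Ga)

The general trend: electron affinity increases across a period and decreases down a group.
(A) S (period 3, group 16) vs O (period 2, group 16): the stated order contradicts the simple trend.
(B) Sn (period 5, group 14) vs Rb (period 5, group 1): the stated order agrees with the simple trend.
(C) O (period 2, group 16) vs Pb (period 6, group 14): the stated order agrees with the simple trend.
(D) Ge (period 4, group 14) vs Ga (period 4, group 13): the stated order agrees with the simple trend.
The exception is (A): the compact 2p subshell of O repels the added electron more than S's larger 3p does.

(A)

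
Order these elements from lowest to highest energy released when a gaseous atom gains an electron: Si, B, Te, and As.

B < As < Si < Te

B is in period 2, group 13; Si is in period 3, group 14; As is in period 4, group 15; Te is in period 5, group 16.
EA tends to increase across a period and decrease down a group, though the pattern is less regular than for IE or radius.
A diagonal step moves right (one effect) and down (the opposite effect) at once.
As > B: period and group pull opposite ways; the across-period shift dominates (78 vs 27 kJ/mol).
Si > As: the two effects oppose for this pair; the down-group effect wins (134 vs 78 kJ/mol).
Te > Si: period and group pull opposite ways; the across-period shift dominates (190 vs 134 kJ/mol).
For reference (kJ/mol): B 27, Si 134, As 78, Te 190.
So from lowest to highest: B < As < Si < Te.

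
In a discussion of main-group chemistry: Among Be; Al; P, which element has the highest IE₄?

Consider each +3 ion: Be³⁺ is already 1 electron into the core; Al³⁺ is the bare [Ne] core; P³⁺ still has 2 valence electrons.
Core electrons are held far more tightly than valence electrons, so Al and Be top the IE_4 order.
Tabulated IE_4 (kJ/mol): Be 21007, Al 11577, P 4964.
Putting it together, IE_4: P < Al < Be.

Be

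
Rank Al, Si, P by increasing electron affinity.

Al < P < Si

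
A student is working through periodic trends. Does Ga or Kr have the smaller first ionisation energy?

Ga

Ga is in period 4, group 13; Kr is in period 4, group 18.
Removing the outermost electron gets harder across a period and easier down a group.
All lie in period 4, so first ionization energy increases left to right.
So Ga has the smaller first ionisation energy (Ga < Kr).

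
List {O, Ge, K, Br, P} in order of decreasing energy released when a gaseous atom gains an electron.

Br, O, Ge, P, K

O is in period 2, group 16; P is in period 3, group 15; K is in period 4, group 1; Ge is in period 4, group 14; Br is in period 4, group 17.
EA tends to increase across a period and decrease down a group, though the pattern is less regular than for IE or radius.
These span different periods and groups, so the two trends combine.
P > K: both effects reinforce here, so P is clearly the higher of the two.
Ge > P: this pair runs against the simple trend — see the exception note.
O > Ge: both effects reinforce here, so O is clearly the higher of the two.
Br > O: the two effects oppose for this pair; the across-period effect wins (325 vs 141 kJ/mol).
Note the exception: Ge has a higher electron affinity than P, contrary to the simple trend — adding an electron to P's half-filled np³ subshell costs electron-pairing energy.
Tabulated electron affinity (kJ/mol): O 141, P 72, K 48, Ge 119, Br 325.
So from highest to lowest: Br > O > Ge > P > K.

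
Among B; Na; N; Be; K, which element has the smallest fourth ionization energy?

K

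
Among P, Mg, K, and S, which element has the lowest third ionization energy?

P

The third ionization energy removes an electron from the +2 ion. For each element: P²⁺ still has 3 valence electrons; Mg²⁺ is the bare [Ne] core; K²⁺ is already 1 electron into the core; S²⁺ still has 4 valence electrons.
Breaking into a closed-shell core is much more expensive than removing a leftover valence electron — K and Mg have the largest IE_3 here.
Valence configurations: P²⁺ [Ne]3s²3p¹, S²⁺ [Ne]3s²3p².
The numbers (kJ/mol): P 2914, Mg 7733, K 4420, S 3357.
Overall IE_3 order: P < S < K < Mg.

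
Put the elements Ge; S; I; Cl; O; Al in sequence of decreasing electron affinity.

O is in period 2, group 16; Al is in period 3, group 13; S is in period 3, group 16; Cl is in period 3, group 17; Ge is in period 4, group 14; I is in period 5, group 17.
EA tends to increase across a period and decrease down a group, though the pattern is less regular than for IE or radius.
Here both period and group differ, so the two effects have to be weighed against each other.
Ge > Al: the two effects oppose for this pair; the across-period effect wins (119 vs 42 kJ/mol).
O > Ge: both effects reinforce here, so O is clearly the higher of the two.
S > O: this pair runs against the simple trend — see the exception note.
I > S: period and group pull opposite ways; the across-period shift dominates (295 vs 200 kJ/mol).
Cl > I: they share group 17; the group trend gives Cl the larger value.
Note the exception: S has a higher electron affinity than O, contrary to the simple trend — the compact 2p subshell of O repels the added electron more than S's larger 3p does.
Approximate values (kJ/mol): O 141, Al 42, S 200, Cl 349, Ge 119, I 295.
So from highest to lowest: Cl > I > S > O > Ge > Al.

Cl > I > S > O > Ge > Al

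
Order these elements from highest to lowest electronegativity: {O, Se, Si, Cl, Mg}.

O > Cl > Se > Si > Mg

O is in period 2, group 16; Mg is in period 3, group 2; Si is in period 3, group 14; Cl is in period 3, group 17; Se is in period 4, group 16.
Electronegativity increases across a period and decreases down a group, tracking effective nuclear charge and atomic size.
Here both period and group differ, so the two effects have to be weighed against each other.
Si > Mg: both are in period 3; the period trend gives Si the larger value.
Se > Si: the two effects oppose for this pair; the across-period effect wins (2.55 vs 1.90).
Cl > Se: both effects reinforce here, so Cl is clearly the higher of the two.
O > Cl: the two effects oppose for this pair; the down-group effect wins (3.44 vs 3.16).
Tabulated electronegativity (Pauling): O 3.44, Mg 1.31, Si 1.90, Cl 3.16, Se 2.55.
So from highest to lowest: O > Cl > Se > Si > Mg.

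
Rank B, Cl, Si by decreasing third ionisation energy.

Cl, B, Si

The third ionization energy removes an electron from the +2 ion. For each element: B²⁺ still has 1 valence electron; Cl²⁺ still has 5 valence electrons; Si²⁺ still has 2 valence electrons.
All are still removing valence electrons, so compare the +2 ions as you would atoms: IE_3 generally rises across a period (higher Z_eff) and falls down a group (larger shell), subject to the usual subshell exceptions.
Valence configurations: B²⁺ [He]2s¹, Cl²⁺ [Ne]3s²3p³, Si²⁺ [Ne]3s².
The numbers (kJ/mol): B 3660, Cl 3822, Si 3232.
Putting it together, IE_3: Si < B < Cl.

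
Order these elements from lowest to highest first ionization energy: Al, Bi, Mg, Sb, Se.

Al, Bi, Mg, Sb, Se

IE₁ increases left→right with effective nuclear charge and decreases top→bottom as the valence shell moves farther out.
Neither a single period nor a single group — weigh both effects.
Bi > Al: the two effects oppose for this pair; the across-period effect wins (703 vs 578 kJ/mol).
Mg > Bi: period and group pull opposite ways; the down-group shift dominates (738 vs 703 kJ/mol).
Sb > Mg: period and group pull opposite ways; the across-period shift dominates (831 vs 738 kJ/mol).
Se > Sb: relative to Sb, both the across-period and down-group shifts push Se's first ionization energy up.
Note the exception: Mg has a higher first ionization energy than Al, contrary to the simple trend — Al's single 3p electron is easier to remove than one from Mg's filled 3s².
Approximate values (kJ/mol): Mg 738, Al 578, Se 941, Sb 831, Bi 703.
So from lowest to highest: Al < Bi < Mg < Sb < Se.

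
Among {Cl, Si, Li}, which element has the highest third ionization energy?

Li

IE_3 is the cost of taking one more electron from the +2 cation: Cl²⁺ still has 5 valence electrons; Si²⁺ still has 2 valence electrons; Li²⁺ is already 1 electron into the core.
Core electrons are held far more tightly than valence electrons, so Li tops the IE_3 order.
Valence configurations: Cl²⁺ [Ne]3s²3p³, Si²⁺ [Ne]3s².
Approximate IE_3 values (kJ/mol): Cl 3822, Si 3232, Li 11815.
So the third ionization energies run Si < Cl < Li.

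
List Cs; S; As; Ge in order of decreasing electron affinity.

S > Ge > As > Cs

Atoms with high Z_eff and room in the valence shell (especially the halogens) have the most exothermic electron affinities.
Here both period and group differ, so the two effects have to be weighed against each other.
As > Cs: both effects reinforce here, so As is clearly the higher of the two.
Ge > As: this pair runs against the simple trend — see the exception note.
S > Ge: both effects reinforce here, so S is clearly the higher of the two.
Note the exception: Ge has a higher electron affinity than As, contrary to the simple trend — adding an electron to As's half-filled 4p³ is unfavourable, so Ge (4p²) has the more exothermic EA.
For reference (kJ/mol): S 200, Ge 119, As 78, Cs 46.
So from highest to lowest: S > Ge > As > Cs.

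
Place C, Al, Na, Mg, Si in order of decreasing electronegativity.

C is in period 2, group 14; Na is in period 3, group 1; Mg is in period 3, group 2; Al is in period 3, group 13; Si is in period 3, group 14.
Electronegativity increases across a period and decreases down a group, tracking effective nuclear charge and atomic size.
Neither a single period nor a single group — weigh both effects.
Mg > Na: both are in period 3; the period trend gives Mg the larger value.
Al > Mg: Al lies to the right of Mg in period 3, so the across-period effect alone puts Al higher.
Si > Al: Si lies to the right of Al in period 3, so the across-period effect alone puts Si higher.
C > Si: C sits above Si in group 14, so the down-group effect alone puts C higher.
Tabulated electronegativity (Pauling): C 2.55, Na 0.93, Mg 1.31, Al 1.61, Si 1.90.
So from highest to lowest: C > Si > Al > Mg > Na.

C > Si > Al > Mg > Na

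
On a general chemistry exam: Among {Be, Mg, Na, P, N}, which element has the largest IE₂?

After 1 electron has been removed, what remains? Be⁺ still has 1 valence electron; Mg⁺ still has 1 valence electron; Na⁺ is the bare [Ne] core; P⁺ still has 4 valence electrons; N⁺ still has 4 valence electrons.
Breaking into a closed-shell core is much more expensive than removing a leftover valence electron — Na has the largest IE_2 here.
Valence configurations: Be⁺ [He]2s¹, Mg⁺ [Ne]3s¹, P⁺ [Ne]3s²3p², N⁺ [He]2s²2p².
Tabulated IE_2 (kJ/mol): Be 1757, Mg 1451, Na 4562, P 1907, N 2856.
So the second ionization energies run Mg < Be < P < N < Na.

Na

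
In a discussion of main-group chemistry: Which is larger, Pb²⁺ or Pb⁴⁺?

Both ions have Z = 82 protons, but Pb⁴⁺ has lost more electrons, so its remaining electrons feel a larger effective nuclear charge per electron and are pulled in more tightly.
Higher positive charge → smaller ion, so Pb²⁺ > Pb⁴⁺.

Pb²⁺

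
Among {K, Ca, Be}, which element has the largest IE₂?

Consider each +1 ion: K⁺ is the bare [Ar] core; Ca⁺ still has 1 valence electron; Be⁺ still has 1 valence electron.
Breaking into a closed-shell core is much more expensive than removing a leftover valence electron — K has the largest IE_2 here.
Valence configurations: Ca⁺ [Ar]4s¹, Be⁺ [He]2s¹.
The numbers (kJ/mol): K 3052, Ca 1145, Be 1757.
Putting it together, IE_2: Ca < Be < K.

K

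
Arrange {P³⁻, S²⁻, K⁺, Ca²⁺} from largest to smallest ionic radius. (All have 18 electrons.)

P³⁻, S²⁻, K⁺, Ca²⁺

All of these have 18 electrons, so size is governed by nuclear charge alone: the more protons, the stronger the pull on the same electron cloud, and the smaller the ion.
Nuclear charges: Ca²⁺ (Z=20), K⁺ (Z=19), S²⁻ (Z=16), P³⁻ (Z=15).
Largest to smallest: P³⁻ > S²⁻ > K⁺ > Ca²⁺.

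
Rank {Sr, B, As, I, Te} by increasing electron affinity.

Sr < B < As < Te < I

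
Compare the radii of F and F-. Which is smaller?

Forming F- adds 1 electron to F. More electron–electron repulsion in the same shell, with unchanged nuclear charge, lets the cloud expand.
An anion is larger than its parent atom: F- > F.

F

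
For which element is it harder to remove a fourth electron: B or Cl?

Consider each +3 ion: B³⁺ is the bare [He] core; Cl³⁺ still has 4 valence electrons.
Pulling an electron out of a noble-gas core costs far more than removing a remaining valence electron, so B sits at the high end of IE_4.
The numbers (kJ/mol): B 25026, Cl 5159.
So the fourth ionization energies run Cl < B.

B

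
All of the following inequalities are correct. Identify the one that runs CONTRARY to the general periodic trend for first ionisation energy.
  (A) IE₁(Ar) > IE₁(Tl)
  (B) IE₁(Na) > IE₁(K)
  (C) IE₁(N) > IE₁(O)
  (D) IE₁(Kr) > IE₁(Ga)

The general trend: first ionisation energy increases across a period and decreases down a group.
(A) Ar (period 3, group 18) vs Tl (period 6, group 13): the stated order agrees with the simple trend.
(B) Na (period 3, group 1) vs K (period 4, group 1): the stated order agrees with the simple trend.
(C) N (period 2, group 15) vs O (period 2, group 16): the stated order contradicts the simple trend.
(D) Kr (period 4, group 18) vs Ga (period 4, group 13): the stated order agrees with the simple trend.
The exception is (C): pairing an electron in O's 2p⁴ costs repulsion energy, so O ionizes more easily than half-filled N (2p³).

(C)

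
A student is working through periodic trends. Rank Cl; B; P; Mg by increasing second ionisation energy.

IE_2 is the cost of taking one more electron from the +1 cation: Cl⁺ still has 6 valence electrons; B⁺ still has 2 valence electrons; P⁺ still has 4 valence electrons; Mg⁺ still has 1 valence electron.
All are still removing valence electrons, so compare the +1 ions as you would atoms: IE_2 generally rises across a period (higher Z_eff) and falls down a group (larger shell), subject to the usual subshell exceptions.
Valence configurations: Cl⁺ [Ne]3s²3p⁴, B⁺ [He]2s², P⁺ [Ne]3s²3p², Mg⁺ [Ne]3s¹.
Approximate IE_2 values (kJ/mol): Cl 2298, B 2427, P 1907, Mg 1451.
Hence IE_2: Mg < P < Cl < B.

Mg, P, Cl, B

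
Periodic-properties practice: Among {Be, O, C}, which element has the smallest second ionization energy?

The second ionization energy removes an electron from the +1 ion. For each element: Be⁺ still has 1 valence electron; O⁺ still has 5 valence electrons; C⁺ still has 3 valence electrons.
All are still removing valence electrons, so compare the +1 ions as you would atoms: IE_2 generally rises across a period (higher Z_eff) and falls down a group (larger shell), subject to the usual subshell exceptions.
Valence configurations: Be⁺ [He]2s¹, O⁺ [He]2s²2p³, C⁺ [He]2s²2p¹.
Approximate IE_2 values (kJ/mol): Be 1757, O 3388, C 2353.
Hence IE_2: Be < C < O.

Be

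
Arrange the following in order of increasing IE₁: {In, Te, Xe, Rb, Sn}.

Rb is in period 5, group 1; In is in period 5, group 13; Sn is in period 5, group 14; Te is in period 5, group 16; Xe is in period 5, group 18.
Removing the outermost electron gets harder across a period and easier down a group.
All lie in period 5, so first ionization energy increases left to right.
So from lowest to highest: Rb < In < Sn < Te < Xe.

Rb < In < Sn < Te < Xe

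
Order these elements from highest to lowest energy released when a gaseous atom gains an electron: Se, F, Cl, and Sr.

Cl, F, Se, Sr

F is in period 2, group 17; Cl is in period 3, group 17; Se is in period 4, group 16; Sr is in period 5, group 2.
EA tends to increase across a period and decrease down a group, though the pattern is less regular than for IE or radius.
Here both period and group differ, so the two effects have to be weighed against each other.
Se > Sr: relative to Sr, both the across-period and down-group shifts push Se's electron affinity up.
F > Se: both effects reinforce here, so F is clearly the higher of the two.
Cl > F: this pair runs against the simple trend — see the exception note.
Note the exception: Cl has a higher electron affinity than F, contrary to the simple trend — F's small 2p subshell makes the incoming electron feel strong e⁻–e⁻ repulsion, so Cl actually releases more energy on gaining an electron.
For reference (kJ/mol): F 328, Cl 349, Se 195, Sr 5.
So from highest to lowest: Cl > F > Se > Sr.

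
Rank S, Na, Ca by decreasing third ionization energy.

The third ionization energy removes an electron from the +2 ion. For each element: S²⁺ still has 4 valence electrons; Na²⁺ is already 1 electron into the core; Ca²⁺ is the bare [Ar] core.
Breaking into a closed-shell core is much more expensive than removing a leftover valence electron — Ca and Na have the largest IE_3 here.
The numbers (kJ/mol): S 3357, Na 6910, Ca 4912.
Overall IE_3 order: S < Ca < Na.

Na > Ca > S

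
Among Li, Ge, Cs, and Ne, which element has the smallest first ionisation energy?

Li is in period 2, group 1; Ne is in period 2, group 18; Ge is in period 4, group 14; Cs is in period 6, group 1.
First ionization energy rises across a period (greater Z_eff holds electrons more tightly) and falls down a group (valence electrons are farther from the nucleus).
Here both period and group differ, so the two effects have to be weighed against each other.
Li > Cs: Li sits above Cs in group 1, so the down-group effect alone puts Li higher.
Ge > Li: the two effects oppose for this pair; the across-period effect wins (762 vs 520 kJ/mol).
Ne > Ge: relative to Ge, both the across-period and down-group shifts push Ne's first ionization energy up.
Tabulated first ionization energy (kJ/mol): Li 520, Ne 2081, Ge 762, Cs 376.
The smallest first ionisation energy among these belongs to Cs.

Cs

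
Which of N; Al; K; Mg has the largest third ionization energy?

Consider each +2 ion: N²⁺ still has 3 valence electrons; Al²⁺ still has 1 valence electron; K²⁺ is already 1 electron into the core; Mg²⁺ is the bare [Ne] core.
Usually core removal costs more than valence removal, but here the competition is close: a tightly held n=2 valence electron can cost more to remove than an n=3 core electron, so the actual values have to decide it.
Valence configurations: N²⁺ [He]2s²2p¹, Al²⁺ [Ne]3s¹.
Tabulated IE_3 (kJ/mol): N 4578, Al 2745, K 4420, Mg 7733.
Putting it together, IE_3: Al < K < N < Mg.

Mg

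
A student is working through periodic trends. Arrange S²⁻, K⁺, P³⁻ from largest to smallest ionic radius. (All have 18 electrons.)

P³⁻ > S²⁻ > K⁺

All of these have 18 electrons, so size is governed by nuclear charge alone: the more protons, the stronger the pull on the same electron cloud, and the smaller the ion.
Nuclear charges: K⁺ (Z=19), S²⁻ (Z=16), P³⁻ (Z=15).
Largest to smallest: P³⁻ > S²⁻ > K⁺.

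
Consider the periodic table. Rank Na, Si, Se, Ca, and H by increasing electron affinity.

H is in period 1, group 1; Na is in period 3, group 1; Si is in period 3, group 14; Ca is in period 4, group 2; Se is in period 4, group 16.
Electron affinity generally becomes more exothermic across a period toward the halogens and less exothermic down a group.
These span different periods and groups, so the two trends combine.
Na > Ca: period and group pull opposite ways; the down-group shift dominates (53 vs 2 kJ/mol).
H > Na: they share group 1; the group trend gives H the larger value.
Si > H: period and group pull opposite ways; the across-period shift dominates (134 vs 73 kJ/mol).
Se > Si: the two effects oppose for this pair; the across-period effect wins (195 vs 134 kJ/mol).
For reference (kJ/mol): H 73, Na 53, Si 134, Ca 2, Se 195.
So from lowest to highest: Ca < Na < H < Si < Se.

Ca < Na < H < Si < Se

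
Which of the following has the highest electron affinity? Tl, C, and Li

Li is in period 2, group 1; C is in period 2, group 14; Tl is in period 6, group 13.
Electron affinity generally becomes more exothermic across a period toward the halogens and less exothermic down a group.
Here both period and group differ, so the two effects have to be weighed against each other.
Li > Tl: period and group pull opposite ways; the down-group shift dominates (60 vs 19 kJ/mol).
C > Li: both are in period 2; the period trend gives C the larger value.
Approximate values (kJ/mol): Li 60, C 122, Tl 19.
The highest electron affinity among these belongs to C.

C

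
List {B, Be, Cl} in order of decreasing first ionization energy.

Across a period the outer electron is held more tightly (higher IE₁); down a group it sits in a higher shell, more shielded, and comes off more easily.
Here both period and group differ, so the two effects have to be weighed against each other.
Be > B: this pair runs against the simple trend — see the exception note.
Cl > Be: the two effects oppose for this pair; the across-period effect wins (1251 vs 900 kJ/mol).
Note the exception: Be has a higher first ionization energy than B, contrary to the simple trend — removing B's lone 2p electron is easier than breaking Be's filled 2s².
Approximate values (kJ/mol): Be 900, B 801, Cl 1251.
So from highest to lowest: Cl > Be > B.

Cl > Be > B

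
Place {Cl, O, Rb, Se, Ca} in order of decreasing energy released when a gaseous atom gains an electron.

Electron affinity generally becomes more exothermic across a period toward the halogens and less exothermic down a group.
Neither a single period nor a single group — weigh both effects.
Rb > Ca: this pair runs against the simple trend — see the exception note.
O > Rb: relative to Rb, both the across-period and down-group shifts push O's electron affinity up.
Se > O: this pair runs against the simple trend — see the exception note.
Cl > Se: relative to Se, both the across-period and down-group shifts push Cl's electron affinity up.
Note the exception: Rb has a higher electron affinity than Ca, contrary to the simple trend — adding an electron to Ca (ns²) has to open a new, higher-energy np subshell, which is unfavourable.
Note the exception: Se has a higher electron affinity than O, contrary to the simple trend — O's compact 2p subshell gives strong electron–electron repulsion on the added electron.
Approximate values (kJ/mol): O 141, Cl 349, Ca 2, Se 195, Rb 47.
So from highest to lowest: Cl > Se > O > Rb > Ca.

Cl > Se > O > Rb > Ca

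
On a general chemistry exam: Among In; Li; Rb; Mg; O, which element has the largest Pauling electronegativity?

O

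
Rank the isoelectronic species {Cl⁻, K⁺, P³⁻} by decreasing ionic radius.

P³⁻, Cl⁻, K⁺

All of these have 18 electrons, so size is governed by nuclear charge alone: the more protons, the stronger the pull on the same electron cloud, and the smaller the ion.
Nuclear charges: K⁺ (Z=19), Cl⁻ (Z=17), P³⁻ (Z=15).
Largest to smallest: P³⁻ > Cl⁻ > K⁺.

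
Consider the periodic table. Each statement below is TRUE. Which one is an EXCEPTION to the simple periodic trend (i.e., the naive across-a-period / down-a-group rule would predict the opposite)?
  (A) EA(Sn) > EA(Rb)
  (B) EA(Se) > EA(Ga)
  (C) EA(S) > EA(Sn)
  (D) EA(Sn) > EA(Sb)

(D)

The general trend: electron affinity increases across a period and decreases down a group.
(A) Sn (period 5, group 14) vs Rb (period 5, group 1): the stated order agrees with the simple trend.
(B) Se (period 4, group 16) vs Ga (period 4, group 13): the stated order agrees with the simple trend.
(C) S (period 3, group 16) vs Sn (period 5, group 14): the stated order agrees with the simple trend.
(D) Sn (period 5, group 14) vs Sb (period 5, group 15): the stated order contradicts the simple trend.
The exception is (D): adding an electron to Sb's half-filled 5p³ is unfavourable, so Sn has the more exothermic EA.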